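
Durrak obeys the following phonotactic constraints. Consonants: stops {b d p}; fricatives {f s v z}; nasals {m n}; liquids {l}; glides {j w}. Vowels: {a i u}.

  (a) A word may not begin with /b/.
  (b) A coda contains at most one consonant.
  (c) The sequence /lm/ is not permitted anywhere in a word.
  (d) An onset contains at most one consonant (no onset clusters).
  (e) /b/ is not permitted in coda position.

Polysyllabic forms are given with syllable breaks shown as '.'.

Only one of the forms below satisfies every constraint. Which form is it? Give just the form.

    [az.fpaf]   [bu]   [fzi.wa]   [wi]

[wi]

[az.fpaf] — violates constraint (d): syllable 2 onset /fp/ has 2 consonants (> 1) → ill-formed
[bu] — violates constraint (a): word begins with /b/ → ill-formed
[fzi.wa] — violates constraint (d): syllable 1 onset /fz/ has 2 consonants (> 1) → ill-formed
[wi] — σ1 onset /w/, coda /∅/ ok → well-formed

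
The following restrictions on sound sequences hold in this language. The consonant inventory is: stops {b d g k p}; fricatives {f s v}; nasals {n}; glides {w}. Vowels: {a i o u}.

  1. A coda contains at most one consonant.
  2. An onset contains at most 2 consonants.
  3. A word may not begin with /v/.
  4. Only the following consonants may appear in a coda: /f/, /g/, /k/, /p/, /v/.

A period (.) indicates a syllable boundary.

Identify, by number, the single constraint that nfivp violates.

1

nfivp: syllable 1 coda /vp/ has 2 consonants (> 1).
This is a violation of constraint 1: "A coda contains at most one consonant."
The remaining constraints (2, 3, 4) are satisfied.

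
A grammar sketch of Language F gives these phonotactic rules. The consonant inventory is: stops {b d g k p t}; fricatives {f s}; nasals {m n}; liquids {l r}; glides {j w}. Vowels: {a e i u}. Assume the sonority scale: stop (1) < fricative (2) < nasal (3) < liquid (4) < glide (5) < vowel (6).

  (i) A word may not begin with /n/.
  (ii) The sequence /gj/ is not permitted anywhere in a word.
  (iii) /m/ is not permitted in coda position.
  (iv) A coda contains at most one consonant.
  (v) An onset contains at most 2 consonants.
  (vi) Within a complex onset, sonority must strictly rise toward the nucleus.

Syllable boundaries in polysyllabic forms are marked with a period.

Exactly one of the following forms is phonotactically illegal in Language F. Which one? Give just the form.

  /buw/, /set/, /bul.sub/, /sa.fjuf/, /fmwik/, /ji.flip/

/buw/ — σ1 onset /b/, coda /w/ ok → phonotactically legal
/set/ — σ1 onset /s/, coda /t/ ok → phonotactically legal
/bul.sub/ — σ1 onset /b/, coda /l/ ok; σ2 onset /s/, coda /b/ ok → phonotactically legal
/sa.fjuf/ — σ1 onset /s/, coda /∅/ ok; σ2 onset /fj/ (2→5 rises), coda /f/ ok → phonotactically legal
/fmwik/ — violates constraint (v): syllable 1 onset /fmw/ has 3 consonants (> 2) → phonotactically illegal
/ji.flip/ — σ1 onset /j/, coda /∅/ ok; σ2 onset /fl/ (2→4 rises), coda /p/ ok → phonotactically legal

/fmwik/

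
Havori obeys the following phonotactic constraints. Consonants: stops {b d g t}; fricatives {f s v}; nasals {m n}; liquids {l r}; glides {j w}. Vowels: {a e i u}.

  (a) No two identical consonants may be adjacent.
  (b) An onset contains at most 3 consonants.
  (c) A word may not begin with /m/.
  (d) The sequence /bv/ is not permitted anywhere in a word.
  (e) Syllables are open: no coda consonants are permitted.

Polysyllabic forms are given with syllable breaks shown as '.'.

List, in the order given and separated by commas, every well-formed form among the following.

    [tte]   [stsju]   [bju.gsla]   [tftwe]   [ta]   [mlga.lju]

[bju.gsla], [ta]

[tte] — violates constraint (a): adjacent identical consonants /tt/ → ill-formed
[stsju] — violates constraint (b): syllable 1 onset /stsj/ has 4 consonants (> 3) → ill-formed
[bju.gsla] — σ1 onset /bj/ (2C), coda /∅/ ok; σ2 onset /gsl/ (3C), coda /∅/ ok → well-formed
[tftwe] — violates constraint (b): syllable 1 onset /tftw/ has 4 consonants (> 3) → ill-formed
[ta] — σ1 onset /t/, coda /∅/ ok → well-formed
[mlga.lju] — violates constraint (c): word begins with /m/ → ill-formed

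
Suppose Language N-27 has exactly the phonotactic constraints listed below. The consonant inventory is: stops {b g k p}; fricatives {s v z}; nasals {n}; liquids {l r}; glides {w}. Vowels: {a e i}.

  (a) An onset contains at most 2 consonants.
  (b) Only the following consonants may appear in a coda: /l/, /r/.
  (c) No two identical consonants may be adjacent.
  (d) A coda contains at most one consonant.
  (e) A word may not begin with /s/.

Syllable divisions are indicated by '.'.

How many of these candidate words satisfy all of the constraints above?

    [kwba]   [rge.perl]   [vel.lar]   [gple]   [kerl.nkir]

[kwba] — violates constraint (a): syllable 1 onset /kwb/ has 3 consonants (> 2) → phonotactically illegal
[rge.perl] — violates constraint (d): syllable 2 coda /rl/ has 2 consonants (> 1) → phonotactically illegal
[vel.lar] — violates constraint (c): adjacent identical consonants /ll/ → phonotactically illegal
[gple] — violates constraint (a): syllable 1 onset /gpl/ has 3 consonants (> 2) → phonotactically illegal
[kerl.nkir] — violates constraint (d): syllable 1 coda /rl/ has 2 consonants (> 1) → phonotactically illegal
No form is phonotactically legal → 0.

0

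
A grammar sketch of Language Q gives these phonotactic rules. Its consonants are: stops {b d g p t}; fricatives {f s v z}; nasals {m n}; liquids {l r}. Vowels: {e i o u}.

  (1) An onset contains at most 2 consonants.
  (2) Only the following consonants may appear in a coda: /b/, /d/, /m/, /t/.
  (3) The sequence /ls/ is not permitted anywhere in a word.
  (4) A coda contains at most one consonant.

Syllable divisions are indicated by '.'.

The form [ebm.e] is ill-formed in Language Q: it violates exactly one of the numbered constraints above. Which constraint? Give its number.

4

[ebm.e]: syllable 1 coda /bm/ has 2 consonants (> 1).
This is a violation of constraint 4: "A coda contains at most one consonant."
The remaining constraints (1, 2, 3) are satisfied.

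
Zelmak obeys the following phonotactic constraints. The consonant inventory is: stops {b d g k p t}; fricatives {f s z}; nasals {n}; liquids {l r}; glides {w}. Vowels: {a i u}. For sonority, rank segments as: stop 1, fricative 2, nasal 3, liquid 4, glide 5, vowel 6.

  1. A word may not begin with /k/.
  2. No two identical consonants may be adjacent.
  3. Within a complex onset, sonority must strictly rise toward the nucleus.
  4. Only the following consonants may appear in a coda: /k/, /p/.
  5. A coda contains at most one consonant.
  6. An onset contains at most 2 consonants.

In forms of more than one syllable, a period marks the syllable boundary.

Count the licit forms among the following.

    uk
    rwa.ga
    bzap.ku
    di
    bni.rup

5

uk — σ1 onset /∅/, coda /k/ ok → licit
rwa.ga — σ1 onset /rw/ (4→5 rises), coda /∅/ ok; σ2 onset /g/, coda /∅/ ok → licit
bzap.ku — σ1 onset /bz/ (1→2 rises), coda /p/ ok; σ2 onset /k/, coda /∅/ ok → licit
di — σ1 onset /d/, coda /∅/ ok → licit
bni.rup — σ1 onset /bn/ (1→3 rises), coda /∅/ ok; σ2 onset /r/, coda /p/ ok → licit
Licit: uk, rwa.ga, bzap.ku, di, bni.rup → 5.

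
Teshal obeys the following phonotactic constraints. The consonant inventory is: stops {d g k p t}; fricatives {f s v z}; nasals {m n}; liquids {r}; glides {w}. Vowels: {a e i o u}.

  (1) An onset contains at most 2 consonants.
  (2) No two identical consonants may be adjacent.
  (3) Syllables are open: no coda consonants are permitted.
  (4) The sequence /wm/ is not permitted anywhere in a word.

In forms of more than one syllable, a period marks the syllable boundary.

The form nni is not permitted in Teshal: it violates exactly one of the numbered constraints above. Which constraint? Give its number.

2

nni: adjacent identical consonants /nn/.
This is a violation of constraint 2: "No two identical consonants may be adjacent."
The remaining constraints (1, 3, 4) are satisfied.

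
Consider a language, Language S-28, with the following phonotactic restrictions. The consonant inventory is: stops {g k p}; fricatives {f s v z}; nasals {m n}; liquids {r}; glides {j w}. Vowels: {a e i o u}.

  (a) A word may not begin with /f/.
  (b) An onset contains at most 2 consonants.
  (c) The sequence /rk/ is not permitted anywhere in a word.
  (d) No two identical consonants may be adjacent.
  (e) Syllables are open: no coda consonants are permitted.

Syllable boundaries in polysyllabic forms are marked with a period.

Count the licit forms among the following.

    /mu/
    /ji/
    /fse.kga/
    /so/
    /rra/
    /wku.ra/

4

/mu/ — σ1 onset /m/, coda /∅/ ok → licit
/ji/ — σ1 onset /j/, coda /∅/ ok → licit
/fse.kga/ — violates constraint (a): word begins with /f/ → illicit
/so/ — σ1 onset /s/, coda /∅/ ok → licit
/rra/ — violates constraint (d): adjacent identical consonants /rr/ → illicit
/wku.ra/ — σ1 onset /wk/ (2C), coda /∅/ ok; σ2 onset /r/, coda /∅/ ok → licit
Licit: /mu/, /ji/, /so/, /wku.ra/ → 4.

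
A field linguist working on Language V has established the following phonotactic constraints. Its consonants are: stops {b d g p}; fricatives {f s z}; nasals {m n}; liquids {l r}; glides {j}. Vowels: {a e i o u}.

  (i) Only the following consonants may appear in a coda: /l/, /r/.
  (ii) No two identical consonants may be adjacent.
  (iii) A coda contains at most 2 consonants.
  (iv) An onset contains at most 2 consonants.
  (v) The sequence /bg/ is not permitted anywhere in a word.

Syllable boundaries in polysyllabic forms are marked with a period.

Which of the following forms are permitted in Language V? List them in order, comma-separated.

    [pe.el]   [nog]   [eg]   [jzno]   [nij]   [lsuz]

[pe.el]

[pe.el] — σ1 onset /p/, coda /∅/ ok; σ2 onset /∅/, coda /l/ ok → permitted
[nog] — violates constraint (i): syllable 1 coda contains /g/, which is not a licensed coda consonant → not permitted
[eg] — violates constraint (i): syllable 1 coda contains /g/, which is not a licensed coda consonant → not permitted
[jzno] — violates constraint (iv): syllable 1 onset /jzn/ has 3 consonants (> 2) → not permitted
[nij] — violates constraint (i): syllable 1 coda contains /j/, which is not a licensed coda consonant → not permitted
[lsuz] — violates constraint (i): syllable 1 coda contains /z/, which is not a licensed coda consonant → not permitted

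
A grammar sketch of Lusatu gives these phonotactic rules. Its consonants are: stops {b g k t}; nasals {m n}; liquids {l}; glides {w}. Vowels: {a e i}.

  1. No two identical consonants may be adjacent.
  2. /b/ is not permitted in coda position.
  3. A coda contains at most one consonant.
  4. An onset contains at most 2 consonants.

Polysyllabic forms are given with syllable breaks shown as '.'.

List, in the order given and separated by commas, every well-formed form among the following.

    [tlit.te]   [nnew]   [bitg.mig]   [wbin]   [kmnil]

[wbin]

[tlit.te] — violates constraint 1: adjacent identical consonants /tt/ → ill-formed
[nnew] — violates constraint 1: adjacent identical consonants /nn/ → ill-formed
[bitg.mig] — violates constraint 3: syllable 1 coda /tg/ has 2 consonants (> 1) → ill-formed
[wbin] — σ1 onset /wb/ (2C), coda /n/ ok → well-formed
[kmnil] — violates constraint 4: syllable 1 onset /kmn/ has 3 consonants (> 2) → ill-formed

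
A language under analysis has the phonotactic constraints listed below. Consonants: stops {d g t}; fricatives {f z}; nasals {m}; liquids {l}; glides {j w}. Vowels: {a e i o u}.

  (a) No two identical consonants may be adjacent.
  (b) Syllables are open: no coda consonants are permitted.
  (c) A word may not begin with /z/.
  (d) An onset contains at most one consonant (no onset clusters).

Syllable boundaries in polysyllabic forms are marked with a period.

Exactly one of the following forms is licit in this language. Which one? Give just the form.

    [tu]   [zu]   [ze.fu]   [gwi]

[tu]

[tu] — σ1 onset /t/, coda /∅/ ok → licit
[zu] — violates constraint (c): word begins with /z/ → illicit
[ze.fu] — violates constraint (c): word begins with /z/ → illicit
[gwi] — violates constraint (d): syllable 1 onset /gw/ has 2 consonants (> 1) → illicit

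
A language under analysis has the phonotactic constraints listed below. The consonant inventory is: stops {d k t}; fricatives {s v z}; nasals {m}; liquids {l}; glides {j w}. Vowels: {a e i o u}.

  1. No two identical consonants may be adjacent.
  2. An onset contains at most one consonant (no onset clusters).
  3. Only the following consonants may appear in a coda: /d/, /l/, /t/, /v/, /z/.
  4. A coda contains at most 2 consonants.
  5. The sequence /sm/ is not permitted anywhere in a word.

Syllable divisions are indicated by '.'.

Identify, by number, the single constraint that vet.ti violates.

1

vet.ti: adjacent identical consonants /tt/.
This is a violation of constraint 1: "No two identical consonants may be adjacent."
The remaining constraints (2, 3, 4, 5) are satisfied.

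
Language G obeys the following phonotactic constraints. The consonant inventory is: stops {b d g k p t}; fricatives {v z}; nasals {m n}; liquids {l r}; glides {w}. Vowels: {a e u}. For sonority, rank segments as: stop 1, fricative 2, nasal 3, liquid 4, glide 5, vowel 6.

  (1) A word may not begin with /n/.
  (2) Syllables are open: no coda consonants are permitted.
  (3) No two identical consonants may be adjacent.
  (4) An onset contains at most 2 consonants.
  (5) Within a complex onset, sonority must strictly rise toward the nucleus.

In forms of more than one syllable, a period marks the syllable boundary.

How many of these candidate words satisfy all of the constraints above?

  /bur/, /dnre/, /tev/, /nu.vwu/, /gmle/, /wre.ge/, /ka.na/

1

/bur/ — violates constraint 2: syllable 1 coda /r/ has 1 consonant (> 0) → not permitted
/dnre/ — violates constraint 4: syllable 1 onset /dnr/ has 3 consonants (> 2) → not permitted
/tev/ — violates constraint 2: syllable 1 coda /v/ has 1 consonant (> 0) → not permitted
/nu.vwu/ — violates constraint 1: word begins with /n/ → not permitted
/gmle/ — violates constraint 4: syllable 1 onset /gml/ has 3 consonants (> 2) → not permitted
/wre.ge/ — violates constraint 5: syllable 1 onset /wr/: /w/ (glide, 5) → /r/ (liquid, 4) does not rise → not permitted
/ka.na/ — σ1 onset /k/, coda /∅/ ok; σ2 onset /n/, coda /∅/ ok → permitted
Permitted: /ka.na/ → 1.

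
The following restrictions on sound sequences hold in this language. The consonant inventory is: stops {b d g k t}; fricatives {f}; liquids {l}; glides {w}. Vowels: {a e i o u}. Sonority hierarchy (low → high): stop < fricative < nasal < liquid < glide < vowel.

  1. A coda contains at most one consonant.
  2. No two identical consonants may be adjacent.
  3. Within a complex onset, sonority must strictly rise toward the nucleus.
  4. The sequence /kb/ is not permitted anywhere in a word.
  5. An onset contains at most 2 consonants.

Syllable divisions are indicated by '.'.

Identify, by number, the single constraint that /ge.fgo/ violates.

/ge.fgo/: syllable 2 onset /fg/: /f/ (fricative, 2) → /g/ (stop, 1) does not rise.
This is a violation of constraint 3: "Within a complex onset, sonority must strictly rise toward the nucleus."
The remaining constraints (1, 2, 4, 5) are satisfied.

3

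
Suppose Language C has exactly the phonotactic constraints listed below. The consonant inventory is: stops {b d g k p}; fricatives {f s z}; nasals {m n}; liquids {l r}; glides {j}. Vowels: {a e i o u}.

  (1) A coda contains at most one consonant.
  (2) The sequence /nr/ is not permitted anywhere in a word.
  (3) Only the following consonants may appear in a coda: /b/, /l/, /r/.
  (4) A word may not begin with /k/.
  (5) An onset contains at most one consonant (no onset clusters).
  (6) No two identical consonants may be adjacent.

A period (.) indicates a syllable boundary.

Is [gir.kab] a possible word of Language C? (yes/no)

yes

[gir.kab] — σ1 onset /g/, coda /r/ ok; σ2 onset /k/, coda /b/ ok → phonotactically legal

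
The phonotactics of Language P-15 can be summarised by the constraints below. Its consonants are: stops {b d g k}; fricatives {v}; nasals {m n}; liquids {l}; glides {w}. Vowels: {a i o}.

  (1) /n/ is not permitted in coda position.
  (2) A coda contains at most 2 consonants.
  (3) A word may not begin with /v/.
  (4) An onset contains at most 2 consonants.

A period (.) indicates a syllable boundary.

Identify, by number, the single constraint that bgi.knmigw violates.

4

bgi.knmigw: syllable 2 onset /knm/ has 3 consonants (> 2).
This is a violation of constraint 4: "An onset contains at most 2 consonants."
The remaining constraints (1, 2, 3) are satisfied.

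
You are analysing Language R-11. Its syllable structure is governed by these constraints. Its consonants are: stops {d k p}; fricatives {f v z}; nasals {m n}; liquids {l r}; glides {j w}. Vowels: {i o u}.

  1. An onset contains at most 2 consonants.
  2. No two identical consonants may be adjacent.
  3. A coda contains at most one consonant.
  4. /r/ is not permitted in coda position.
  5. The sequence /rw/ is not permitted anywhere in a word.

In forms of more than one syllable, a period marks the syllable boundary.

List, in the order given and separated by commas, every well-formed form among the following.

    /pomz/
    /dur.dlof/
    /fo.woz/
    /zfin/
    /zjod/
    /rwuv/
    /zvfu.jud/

/fo.woz/, /zfin/, /zjod/

/pomz/ — violates constraint 3: syllable 1 coda /mz/ has 2 consonants (> 1) → ill-formed
/dur.dlof/ — violates constraint 4: syllable 1 coda contains /r/ → ill-formed
/fo.woz/ — σ1 onset /f/, coda /∅/ ok; σ2 onset /w/, coda /z/ ok → well-formed
/zfin/ — σ1 onset /zf/ (2C), coda /n/ ok → well-formed
/zjod/ — σ1 onset /zj/ (2C), coda /d/ ok → well-formed
/rwuv/ — violates constraint 5: contains banned sequence /rw/ → ill-formed
/zvfu.jud/ — violates constraint 1: syllable 1 onset /zvf/ has 3 consonants (> 2) → ill-formed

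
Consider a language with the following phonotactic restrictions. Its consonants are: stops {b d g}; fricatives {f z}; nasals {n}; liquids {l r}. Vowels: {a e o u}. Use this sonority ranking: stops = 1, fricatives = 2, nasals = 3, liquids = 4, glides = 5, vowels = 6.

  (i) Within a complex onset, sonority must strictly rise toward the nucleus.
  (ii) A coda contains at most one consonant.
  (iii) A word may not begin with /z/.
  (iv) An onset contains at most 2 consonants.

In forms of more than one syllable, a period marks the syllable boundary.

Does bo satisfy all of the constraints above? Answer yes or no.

bo — σ1 onset /b/, coda /∅/ ok → permitted

yes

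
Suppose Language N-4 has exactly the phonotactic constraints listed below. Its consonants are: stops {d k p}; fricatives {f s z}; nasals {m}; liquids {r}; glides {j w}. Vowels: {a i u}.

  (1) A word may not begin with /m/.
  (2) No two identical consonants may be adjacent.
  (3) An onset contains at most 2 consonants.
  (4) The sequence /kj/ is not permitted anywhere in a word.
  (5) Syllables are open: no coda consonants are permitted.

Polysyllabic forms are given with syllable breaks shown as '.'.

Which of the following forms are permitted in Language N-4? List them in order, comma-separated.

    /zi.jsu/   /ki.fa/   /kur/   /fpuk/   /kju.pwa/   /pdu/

/zi.jsu/, /ki.fa/, /pdu/

/zi.jsu/ — σ1 onset /z/, coda /∅/ ok; σ2 onset /js/ (2C), coda /∅/ ok → permitted
/ki.fa/ — σ1 onset /k/, coda /∅/ ok; σ2 onset /f/, coda /∅/ ok → permitted
/kur/ — violates constraint 5: syllable 1 coda /r/ has 1 consonant (> 0) → not permitted
/fpuk/ — violates constraint 5: syllable 1 coda /k/ has 1 consonant (> 0) → not permitted
/kju.pwa/ — violates constraint 4: contains banned sequence /kj/ → not permitted
/pdu/ — σ1 onset /pd/ (2C), coda /∅/ ok → permitted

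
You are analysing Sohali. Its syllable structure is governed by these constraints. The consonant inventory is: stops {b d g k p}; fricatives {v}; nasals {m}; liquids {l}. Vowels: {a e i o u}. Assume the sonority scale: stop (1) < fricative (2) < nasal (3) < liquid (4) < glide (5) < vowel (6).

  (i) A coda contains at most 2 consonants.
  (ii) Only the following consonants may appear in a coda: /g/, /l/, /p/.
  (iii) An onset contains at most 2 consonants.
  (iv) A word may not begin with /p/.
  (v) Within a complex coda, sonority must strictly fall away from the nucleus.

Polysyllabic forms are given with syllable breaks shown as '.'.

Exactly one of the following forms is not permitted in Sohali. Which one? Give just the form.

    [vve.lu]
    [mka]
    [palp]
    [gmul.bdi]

[vve.lu] — σ1 onset /vv/ (2C), coda /∅/ ok; σ2 onset /l/, coda /∅/ ok → permitted
[mka] — σ1 onset /mk/ (2C), coda /∅/ ok → permitted
[palp] — violates constraint (iv): word begins with /p/ → not permitted
[gmul.bdi] — σ1 onset /gm/ (2C), coda /l/ ok; σ2 onset /bd/ (2C), coda /∅/ ok → permitted

[palp]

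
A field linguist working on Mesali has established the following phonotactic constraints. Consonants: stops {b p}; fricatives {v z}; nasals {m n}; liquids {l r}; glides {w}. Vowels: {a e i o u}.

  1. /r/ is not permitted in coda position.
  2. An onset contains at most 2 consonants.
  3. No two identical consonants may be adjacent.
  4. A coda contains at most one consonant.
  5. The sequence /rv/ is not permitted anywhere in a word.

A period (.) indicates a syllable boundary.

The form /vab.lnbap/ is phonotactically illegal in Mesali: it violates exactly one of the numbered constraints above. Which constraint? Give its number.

2

/vab.lnbap/: syllable 2 onset /lnb/ has 3 consonants (> 2).
This is a violation of constraint 2: "An onset contains at most 2 consonants."
The remaining constraints (1, 3, 4, 5) are satisfied.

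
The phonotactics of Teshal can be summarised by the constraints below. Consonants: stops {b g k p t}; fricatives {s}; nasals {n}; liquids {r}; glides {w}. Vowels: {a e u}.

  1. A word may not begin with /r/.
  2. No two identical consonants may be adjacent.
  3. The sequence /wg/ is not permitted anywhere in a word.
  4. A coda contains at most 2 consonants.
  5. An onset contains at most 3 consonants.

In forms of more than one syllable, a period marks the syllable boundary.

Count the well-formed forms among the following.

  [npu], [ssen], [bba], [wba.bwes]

2

[npu] — σ1 onset /np/ (2C), coda /∅/ ok → well-formed
[ssen] — violates constraint 2: adjacent identical consonants /ss/ → ill-formed
[bba] — violates constraint 2: adjacent identical consonants /bb/ → ill-formed
[wba.bwes] — σ1 onset /wb/ (2C), coda /∅/ ok; σ2 onset /bw/ (2C), coda /s/ ok → well-formed
Well-formed: [npu], [wba.bwes] → 2.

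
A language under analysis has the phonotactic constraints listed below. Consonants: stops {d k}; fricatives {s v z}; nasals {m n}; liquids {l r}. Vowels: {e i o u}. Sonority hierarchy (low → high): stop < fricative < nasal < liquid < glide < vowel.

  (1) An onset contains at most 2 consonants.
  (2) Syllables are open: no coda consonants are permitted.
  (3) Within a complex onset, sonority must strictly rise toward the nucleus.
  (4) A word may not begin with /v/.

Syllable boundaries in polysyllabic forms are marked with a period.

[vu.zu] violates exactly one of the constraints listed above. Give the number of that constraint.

[vu.zu]: word begins with /v/.
This is a violation of constraint 4: "A word may not begin with /v/."
The remaining constraints (1, 2, 3) are satisfied.

4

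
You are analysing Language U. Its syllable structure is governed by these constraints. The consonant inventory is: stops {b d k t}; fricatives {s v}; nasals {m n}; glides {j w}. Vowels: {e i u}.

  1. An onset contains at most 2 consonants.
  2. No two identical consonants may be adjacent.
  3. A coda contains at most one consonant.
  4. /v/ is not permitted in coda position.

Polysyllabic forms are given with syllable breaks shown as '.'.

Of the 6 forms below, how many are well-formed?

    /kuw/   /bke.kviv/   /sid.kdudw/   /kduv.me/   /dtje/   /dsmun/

/kuw/ — σ1 onset /k/, coda /w/ ok → well-formed
/bke.kviv/ — violates constraint 4: syllable 2 coda contains /v/ → ill-formed
/sid.kdudw/ — violates constraint 3: syllable 2 coda /dw/ has 2 consonants (> 1) → ill-formed
/kduv.me/ — violates constraint 4: syllable 1 coda contains /v/ → ill-formed
/dtje/ — violates constraint 1: syllable 1 onset /dtj/ has 3 consonants (> 2) → ill-formed
/dsmun/ — violates constraint 1: syllable 1 onset /dsm/ has 3 consonants (> 2) → ill-formed
Well-formed: /kuw/ → 1.

1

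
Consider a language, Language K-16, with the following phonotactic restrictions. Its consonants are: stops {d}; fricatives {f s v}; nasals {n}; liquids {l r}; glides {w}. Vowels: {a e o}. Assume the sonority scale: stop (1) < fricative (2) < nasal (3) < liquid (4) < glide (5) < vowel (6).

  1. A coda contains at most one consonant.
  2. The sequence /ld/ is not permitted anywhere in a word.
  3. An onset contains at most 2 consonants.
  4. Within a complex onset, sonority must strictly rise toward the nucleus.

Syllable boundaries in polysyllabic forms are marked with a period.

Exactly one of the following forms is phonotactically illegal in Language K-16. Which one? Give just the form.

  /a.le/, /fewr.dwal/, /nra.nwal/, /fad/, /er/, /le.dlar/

/a.le/ — σ1 onset /∅/, coda /∅/ ok; σ2 onset /l/, coda /∅/ ok → phonotactically legal
/fewr.dwal/ — violates constraint 1: syllable 1 coda /wr/ has 2 consonants (> 1) → phonotactically illegal
/nra.nwal/ — σ1 onset /nr/ (3→4 rises), coda /∅/ ok; σ2 onset /nw/ (3→5 rises), coda /l/ ok → phonotactically legal
/fad/ — σ1 onset /f/, coda /d/ ok → phonotactically legal
/er/ — σ1 onset /∅/, coda /r/ ok → phonotactically legal
/le.dlar/ — σ1 onset /l/, coda /∅/ ok; σ2 onset /dl/ (1→4 rises), coda /r/ ok → phonotactically legal

/fewr.dwal/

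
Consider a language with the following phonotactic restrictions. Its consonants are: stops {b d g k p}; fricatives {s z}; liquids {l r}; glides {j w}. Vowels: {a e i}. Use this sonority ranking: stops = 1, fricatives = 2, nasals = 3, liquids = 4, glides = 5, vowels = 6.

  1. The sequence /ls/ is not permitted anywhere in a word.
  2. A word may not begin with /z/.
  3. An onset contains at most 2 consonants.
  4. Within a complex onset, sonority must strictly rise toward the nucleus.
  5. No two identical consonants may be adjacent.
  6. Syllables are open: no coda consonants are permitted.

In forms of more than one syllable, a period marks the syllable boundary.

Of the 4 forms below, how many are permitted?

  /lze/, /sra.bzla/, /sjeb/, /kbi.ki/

0

/lze/ — violates constraint 4: syllable 1 onset /lz/: /l/ (liquid, 4) → /z/ (fricative, 2) does not rise → not permitted
/sra.bzla/ — violates constraint 3: syllable 2 onset /bzl/ has 3 consonants (> 2) → not permitted
/sjeb/ — violates constraint 6: syllable 1 coda /b/ has 1 consonant (> 0) → not permitted
/kbi.ki/ — violates constraint 4: syllable 1 onset /kb/: /k/ (stop, 1) → /b/ (stop, 1) does not rise → not permitted
No form is permitted → 0.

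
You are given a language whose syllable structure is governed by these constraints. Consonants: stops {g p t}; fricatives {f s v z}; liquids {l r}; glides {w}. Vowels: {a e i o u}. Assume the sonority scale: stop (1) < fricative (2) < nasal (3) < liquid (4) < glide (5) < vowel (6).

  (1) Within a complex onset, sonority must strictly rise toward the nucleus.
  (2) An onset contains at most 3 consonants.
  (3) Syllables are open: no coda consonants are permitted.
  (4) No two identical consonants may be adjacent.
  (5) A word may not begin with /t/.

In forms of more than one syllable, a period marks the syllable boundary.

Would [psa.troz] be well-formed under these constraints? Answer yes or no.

[psa.troz] — violates constraint 3: syllable 2 coda /z/ has 1 consonant (> 0) → ill-formed

no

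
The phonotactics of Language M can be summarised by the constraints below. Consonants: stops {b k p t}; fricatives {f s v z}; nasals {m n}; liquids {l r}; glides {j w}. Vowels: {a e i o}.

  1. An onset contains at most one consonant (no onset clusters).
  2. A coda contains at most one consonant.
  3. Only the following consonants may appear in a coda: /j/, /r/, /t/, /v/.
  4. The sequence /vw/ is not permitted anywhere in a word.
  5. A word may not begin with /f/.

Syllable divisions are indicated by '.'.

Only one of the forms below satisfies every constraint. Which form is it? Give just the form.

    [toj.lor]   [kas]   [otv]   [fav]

[toj.lor] — σ1 onset /t/, coda /j/ ok; σ2 onset /l/, coda /r/ ok → phonotactically legal
[kas] — violates constraint 3: syllable 1 coda contains /s/, which is not a licensed coda consonant → phonotactically illegal
[otv] — violates constraint 2: syllable 1 coda /tv/ has 2 consonants (> 1) → phonotactically illegal
[fav] — violates constraint 5: word begins with /f/ → phonotactically illegal

[toj.lor]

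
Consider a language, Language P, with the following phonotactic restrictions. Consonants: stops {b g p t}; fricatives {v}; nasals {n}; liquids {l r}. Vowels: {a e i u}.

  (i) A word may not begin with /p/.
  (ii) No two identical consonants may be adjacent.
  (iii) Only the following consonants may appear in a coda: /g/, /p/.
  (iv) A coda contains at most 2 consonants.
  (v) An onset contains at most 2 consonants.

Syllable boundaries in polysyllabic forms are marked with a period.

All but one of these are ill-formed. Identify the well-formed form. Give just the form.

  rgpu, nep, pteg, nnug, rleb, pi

nep

rgpu — violates constraint (v): syllable 1 onset /rgp/ has 3 consonants (> 2) → ill-formed
nep — σ1 onset /n/, coda /p/ ok → well-formed
pteg — violates constraint (i): word begins with /p/ → ill-formed
nnug — violates constraint (ii): adjacent identical consonants /nn/ → ill-formed
rleb — violates constraint (iii): syllable 1 coda contains /b/, which is not a licensed coda consonant → ill-formed
pi — violates constraint (i): word begins with /p/ → ill-formed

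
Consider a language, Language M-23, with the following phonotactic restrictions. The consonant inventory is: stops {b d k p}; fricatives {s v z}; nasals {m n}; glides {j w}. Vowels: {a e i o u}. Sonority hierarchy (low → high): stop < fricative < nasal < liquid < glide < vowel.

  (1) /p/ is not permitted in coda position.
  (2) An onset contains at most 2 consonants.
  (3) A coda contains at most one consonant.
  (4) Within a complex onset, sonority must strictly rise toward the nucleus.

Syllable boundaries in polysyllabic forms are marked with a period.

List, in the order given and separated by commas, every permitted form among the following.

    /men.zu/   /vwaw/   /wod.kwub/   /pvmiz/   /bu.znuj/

/men.zu/ — σ1 onset /m/, coda /n/ ok; σ2 onset /z/, coda /∅/ ok → permitted
/vwaw/ — σ1 onset /vw/ (2→5 rises), coda /w/ ok → permitted
/wod.kwub/ — σ1 onset /w/, coda /d/ ok; σ2 onset /kw/ (1→5 rises), coda /b/ ok → permitted
/pvmiz/ — violates constraint 2: syllable 1 onset /pvm/ has 3 consonants (> 2) → not permitted
/bu.znuj/ — σ1 onset /b/, coda /∅/ ok; σ2 onset /zn/ (2→3 rises), coda /j/ ok → permitted

/men.zu/, /vwaw/, /wod.kwub/, /bu.znuj/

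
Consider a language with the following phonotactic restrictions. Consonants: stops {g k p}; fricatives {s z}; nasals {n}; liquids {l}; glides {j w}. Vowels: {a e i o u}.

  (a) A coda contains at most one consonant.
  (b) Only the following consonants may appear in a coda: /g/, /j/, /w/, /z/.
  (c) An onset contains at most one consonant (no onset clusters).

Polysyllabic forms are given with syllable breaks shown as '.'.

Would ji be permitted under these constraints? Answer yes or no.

yes

ji — σ1 onset /j/, coda /∅/ ok → permitted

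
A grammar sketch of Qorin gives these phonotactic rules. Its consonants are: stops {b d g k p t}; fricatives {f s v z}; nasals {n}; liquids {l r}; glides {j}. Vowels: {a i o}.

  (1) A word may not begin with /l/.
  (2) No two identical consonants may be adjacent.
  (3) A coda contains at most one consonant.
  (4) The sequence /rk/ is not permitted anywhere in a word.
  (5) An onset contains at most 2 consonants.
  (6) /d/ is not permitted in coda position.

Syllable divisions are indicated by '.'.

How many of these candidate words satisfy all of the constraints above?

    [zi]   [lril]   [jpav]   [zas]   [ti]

4

[zi] — σ1 onset /z/, coda /∅/ ok → permitted
[lril] — violates constraint 1: word begins with /l/ → not permitted
[jpav] — σ1 onset /jp/ (2C), coda /v/ ok → permitted
[zas] — σ1 onset /z/, coda /s/ ok → permitted
[ti] — σ1 onset /t/, coda /∅/ ok → permitted
Permitted: [zi], [jpav], [zas], [ti] → 4.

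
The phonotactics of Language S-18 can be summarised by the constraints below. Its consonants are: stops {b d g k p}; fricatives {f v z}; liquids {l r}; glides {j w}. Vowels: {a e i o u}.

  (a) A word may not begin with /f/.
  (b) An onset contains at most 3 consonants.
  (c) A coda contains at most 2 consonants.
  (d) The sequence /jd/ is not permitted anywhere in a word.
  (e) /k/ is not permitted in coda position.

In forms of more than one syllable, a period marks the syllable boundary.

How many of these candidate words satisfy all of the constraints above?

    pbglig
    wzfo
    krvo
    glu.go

3

pbglig — violates constraint (b): syllable 1 onset /pbgl/ has 4 consonants (> 3) → illicit
wzfo — σ1 onset /wzf/ (3C), coda /∅/ ok → licit
krvo — σ1 onset /krv/ (3C), coda /∅/ ok → licit
glu.go — σ1 onset /gl/ (2C), coda /∅/ ok; σ2 onset /g/, coda /∅/ ok → licit
Licit: wzfo, krvo, glu.go → 3.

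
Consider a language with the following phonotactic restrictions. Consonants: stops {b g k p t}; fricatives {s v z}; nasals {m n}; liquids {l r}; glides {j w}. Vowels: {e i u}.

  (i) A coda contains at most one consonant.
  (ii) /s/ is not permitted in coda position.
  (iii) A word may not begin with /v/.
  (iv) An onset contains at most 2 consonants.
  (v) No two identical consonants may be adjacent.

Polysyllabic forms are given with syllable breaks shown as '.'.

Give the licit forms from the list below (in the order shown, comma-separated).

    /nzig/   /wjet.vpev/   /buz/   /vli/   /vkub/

/nzig/, /wjet.vpev/, /buz/

/nzig/ — σ1 onset /nz/ (2C), coda /g/ ok → licit
/wjet.vpev/ — σ1 onset /wj/ (2C), coda /t/ ok; σ2 onset /vp/ (2C), coda /v/ ok → licit
/buz/ — σ1 onset /b/, coda /z/ ok → licit
/vli/ — violates constraint (iii): word begins with /v/ → illicit
/vkub/ — violates constraint (iii): word begins with /v/ → illicit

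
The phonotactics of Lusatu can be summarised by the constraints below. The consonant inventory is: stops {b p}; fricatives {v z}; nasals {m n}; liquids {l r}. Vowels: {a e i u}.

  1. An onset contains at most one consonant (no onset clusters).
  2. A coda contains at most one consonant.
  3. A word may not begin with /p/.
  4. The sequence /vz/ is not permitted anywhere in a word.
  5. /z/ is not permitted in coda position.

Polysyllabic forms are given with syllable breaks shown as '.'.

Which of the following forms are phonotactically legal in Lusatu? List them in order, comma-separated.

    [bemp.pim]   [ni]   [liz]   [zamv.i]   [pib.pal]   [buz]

[ni]

[bemp.pim] — violates constraint 2: syllable 1 coda /mp/ has 2 consonants (> 1) → phonotactically illegal
[ni] — σ1 onset /n/, coda /∅/ ok → phonotactically legal
[liz] — violates constraint 5: syllable 1 coda contains /z/ → phonotactically illegal
[zamv.i] — violates constraint 2: syllable 1 coda /mv/ has 2 consonants (> 1) → phonotactically illegal
[pib.pal] — violates constraint 3: word begins with /p/ → phonotactically illegal
[buz] — violates constraint 5: syllable 1 coda contains /z/ → phonotactically illegal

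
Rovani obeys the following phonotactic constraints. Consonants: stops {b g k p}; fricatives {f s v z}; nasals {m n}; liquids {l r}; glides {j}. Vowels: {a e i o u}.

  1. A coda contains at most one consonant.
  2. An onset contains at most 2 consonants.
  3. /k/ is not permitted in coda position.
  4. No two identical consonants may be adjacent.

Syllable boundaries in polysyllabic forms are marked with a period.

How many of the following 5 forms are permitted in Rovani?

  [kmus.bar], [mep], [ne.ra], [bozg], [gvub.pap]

[kmus.bar] — σ1 onset /km/ (2C), coda /s/ ok; σ2 onset /b/, coda /r/ ok → permitted
[mep] — σ1 onset /m/, coda /p/ ok → permitted
[ne.ra] — σ1 onset /n/, coda /∅/ ok; σ2 onset /r/, coda /∅/ ok → permitted
[bozg] — violates constraint 1: syllable 1 coda /zg/ has 2 consonants (> 1) → not permitted
[gvub.pap] — σ1 onset /gv/ (2C), coda /b/ ok; σ2 onset /p/, coda /p/ ok → permitted
Permitted: [kmus.bar], [mep], [ne.ra], [gvub.pap] → 4.

4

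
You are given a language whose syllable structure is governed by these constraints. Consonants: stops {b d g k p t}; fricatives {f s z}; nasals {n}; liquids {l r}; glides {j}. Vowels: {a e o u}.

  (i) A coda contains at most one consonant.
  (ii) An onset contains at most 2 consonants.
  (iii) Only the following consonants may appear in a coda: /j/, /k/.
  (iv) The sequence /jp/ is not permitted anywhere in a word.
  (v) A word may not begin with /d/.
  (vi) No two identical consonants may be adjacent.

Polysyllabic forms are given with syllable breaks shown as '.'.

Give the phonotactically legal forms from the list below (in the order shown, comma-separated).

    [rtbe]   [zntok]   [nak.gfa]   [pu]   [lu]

[nak.gfa], [pu], [lu]

[rtbe] — violates constraint (ii): syllable 1 onset /rtb/ has 3 consonants (> 2) → phonotactically illegal
[zntok] — violates constraint (ii): syllable 1 onset /znt/ has 3 consonants (> 2) → phonotactically illegal
[nak.gfa] — σ1 onset /n/, coda /k/ ok; σ2 onset /gf/ (2C), coda /∅/ ok → phonotactically legal
[pu] — σ1 onset /p/, coda /∅/ ok → phonotactically legal
[lu] — σ1 onset /l/, coda /∅/ ok → phonotactically legal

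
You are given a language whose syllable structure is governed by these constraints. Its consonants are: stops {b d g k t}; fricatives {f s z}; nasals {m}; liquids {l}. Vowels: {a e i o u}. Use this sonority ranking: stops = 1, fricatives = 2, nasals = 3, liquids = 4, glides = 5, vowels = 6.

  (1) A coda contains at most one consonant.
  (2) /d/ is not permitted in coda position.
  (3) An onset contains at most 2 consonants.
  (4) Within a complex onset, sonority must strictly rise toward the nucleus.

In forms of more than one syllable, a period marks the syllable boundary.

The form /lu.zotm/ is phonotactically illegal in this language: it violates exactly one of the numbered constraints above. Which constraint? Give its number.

/lu.zotm/: syllable 2 coda /tm/ has 2 consonants (> 1).
This is a violation of constraint 1: "A coda contains at most one consonant."
The remaining constraints (2, 3, 4) are satisfied.

1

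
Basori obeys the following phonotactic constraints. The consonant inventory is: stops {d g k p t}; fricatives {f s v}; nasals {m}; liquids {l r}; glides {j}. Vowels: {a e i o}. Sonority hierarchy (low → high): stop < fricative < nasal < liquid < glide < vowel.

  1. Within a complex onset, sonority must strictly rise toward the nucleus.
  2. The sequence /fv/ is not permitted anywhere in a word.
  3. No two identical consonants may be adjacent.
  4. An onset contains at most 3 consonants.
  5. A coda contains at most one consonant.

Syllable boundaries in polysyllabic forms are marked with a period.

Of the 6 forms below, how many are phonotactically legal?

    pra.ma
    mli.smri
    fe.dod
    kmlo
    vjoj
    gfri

pra.ma — σ1 onset /pr/ (1→4 rises), coda /∅/ ok; σ2 onset /m/, coda /∅/ ok → phonotactically legal
mli.smri — σ1 onset /ml/ (3→4 rises), coda /∅/ ok; σ2 onset /smr/ (2→3→4 rises), coda /∅/ ok → phonotactically legal
fe.dod — σ1 onset /f/, coda /∅/ ok; σ2 onset /d/, coda /d/ ok → phonotactically legal
kmlo — σ1 onset /kml/ (1→3→4 rises), coda /∅/ ok → phonotactically legal
vjoj — σ1 onset /vj/ (2→5 rises), coda /j/ ok → phonotactically legal
gfri — σ1 onset /gfr/ (1→2→4 rises), coda /∅/ ok → phonotactically legal
Phonotactically legal: pra.ma, mli.smri, fe.dod, kmlo, vjoj, gfri → 6.

6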